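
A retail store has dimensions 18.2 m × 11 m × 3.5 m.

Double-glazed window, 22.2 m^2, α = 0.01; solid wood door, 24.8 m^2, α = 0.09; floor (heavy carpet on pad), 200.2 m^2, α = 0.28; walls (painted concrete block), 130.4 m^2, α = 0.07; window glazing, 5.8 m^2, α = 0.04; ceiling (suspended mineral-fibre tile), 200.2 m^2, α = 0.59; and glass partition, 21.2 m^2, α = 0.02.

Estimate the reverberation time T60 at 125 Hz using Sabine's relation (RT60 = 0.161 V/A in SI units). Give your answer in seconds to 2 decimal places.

0.61 seconds

Total absorption A = 22.2×0.01 + 24.8×0.09 + 200.2×0.28 + 130.4×0.07 + 5.8×0.04 + 200.2×0.59 + 21.2×0.02
  = 0.222 + 2.232 + 56.056 + 9.128 + 0.232 + 118.118 + 0.424 = 186.412 m^2 sabins.
Room volume: 700.7 m³.
T = 0.161 V/A = 0.161·700.7/186.412 = 0.61 s.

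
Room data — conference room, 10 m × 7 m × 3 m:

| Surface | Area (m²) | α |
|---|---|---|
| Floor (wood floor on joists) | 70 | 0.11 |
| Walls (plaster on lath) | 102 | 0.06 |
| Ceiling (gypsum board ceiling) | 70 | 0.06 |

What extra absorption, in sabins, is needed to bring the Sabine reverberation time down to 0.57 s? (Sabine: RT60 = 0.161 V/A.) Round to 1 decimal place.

A₁ = Σ Sᵢαᵢ = 70*0.11 + 102*0.06 + 70*0.06 = 18.020 sabins.
Target A₂ = 0.161·210/0.57 = 59.316 sabins (V = 210 m³).
Additional absorption ΔA = 59.316 − 18.020 = 41.3 sabins.

41.3 sabins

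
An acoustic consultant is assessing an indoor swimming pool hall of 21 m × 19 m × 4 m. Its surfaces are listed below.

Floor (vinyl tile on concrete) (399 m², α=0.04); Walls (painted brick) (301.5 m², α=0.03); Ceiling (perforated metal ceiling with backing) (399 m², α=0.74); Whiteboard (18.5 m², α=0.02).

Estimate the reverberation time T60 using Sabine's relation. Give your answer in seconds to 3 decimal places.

0.801 sec

Total absorption A = 399*0.04 + 301.5*0.03 + 399*0.74 + 18.5*0.02
  = 15.960 + 9.045 + 295.260 + 0.370 = 320.635 m² sabins.
Volume V = 21 × 19 × 4 = 1596 m³.
T = 0.161 V/A = 0.161·1596/320.635 = 0.801 s.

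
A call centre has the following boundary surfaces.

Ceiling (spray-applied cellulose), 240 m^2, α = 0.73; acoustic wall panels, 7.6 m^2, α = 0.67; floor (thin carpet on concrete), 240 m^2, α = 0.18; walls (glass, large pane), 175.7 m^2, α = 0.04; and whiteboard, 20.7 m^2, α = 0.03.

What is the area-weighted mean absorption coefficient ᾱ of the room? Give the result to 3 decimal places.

0.338

Total surface area S = 684.0 m^2.
Σ(Sᵢαᵢ) = 240*0.73 + 7.6*0.67 + 240*0.18 + 175.7*0.04 + 20.7*0.03 = 231.141.
ᾱ = 231.141 / 684.0 = 0.338.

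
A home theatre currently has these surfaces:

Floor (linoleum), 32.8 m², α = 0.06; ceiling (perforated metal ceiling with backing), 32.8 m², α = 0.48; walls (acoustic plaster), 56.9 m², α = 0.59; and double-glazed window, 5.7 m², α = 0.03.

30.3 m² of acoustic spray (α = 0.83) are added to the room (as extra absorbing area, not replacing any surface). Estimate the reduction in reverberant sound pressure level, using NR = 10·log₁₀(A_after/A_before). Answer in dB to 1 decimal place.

Total absorption A_before = 32.8*0.06 + 32.8*0.48 + 56.9*0.59 + 5.7*0.03
  = 1.968 + 15.744 + 33.571 + 0.171 = 51.454 m² sabins.
Added absorption = 30.3 × 0.83 = 25.149 sabins.
New total A_after = 76.603 sabins.
Reduction = 10 log₁₀(A_after/A_before) = 10 log₁₀(1.4888) = 1.7 dB.

1.7 dB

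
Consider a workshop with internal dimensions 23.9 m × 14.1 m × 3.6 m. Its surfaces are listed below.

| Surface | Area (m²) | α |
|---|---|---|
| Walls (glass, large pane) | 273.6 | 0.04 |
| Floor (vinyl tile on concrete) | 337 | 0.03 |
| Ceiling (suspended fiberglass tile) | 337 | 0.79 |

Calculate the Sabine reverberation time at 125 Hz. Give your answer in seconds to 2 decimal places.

0.68 s

Equivalent absorption area: A = 273.6*0.04 + 337*0.03 + 337*0.79 = 287.284 m².
Room volume: 1213.164 m³.
RT60 = 0.161 · V / A = 0.161 × 1213.164 / 287.284 = 0.68 s.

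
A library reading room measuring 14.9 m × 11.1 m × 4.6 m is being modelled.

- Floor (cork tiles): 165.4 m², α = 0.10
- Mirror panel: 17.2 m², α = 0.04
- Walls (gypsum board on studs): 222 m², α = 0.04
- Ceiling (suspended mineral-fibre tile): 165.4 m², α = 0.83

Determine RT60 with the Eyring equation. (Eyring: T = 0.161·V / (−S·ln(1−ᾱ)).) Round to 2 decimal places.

0.64 s

S = Σ Sᵢ = 570.0 m².
Σ(Sᵢαᵢ) = 165.4×0.10 + 17.2×0.04 + 222×0.04 + 165.4×0.83 = 163.390.
Mean coefficient ᾱ = A/S = 0.2866.
Eyring denominator: −S ln(1−ᾱ) = 192.496.
V = 14.9 × 11.1 × 4.6 = 760.794 m³.
T = 0.161·V/[−S·ln(1−ᾱ)] = 0.161·760.794/192.496 = 0.64 s.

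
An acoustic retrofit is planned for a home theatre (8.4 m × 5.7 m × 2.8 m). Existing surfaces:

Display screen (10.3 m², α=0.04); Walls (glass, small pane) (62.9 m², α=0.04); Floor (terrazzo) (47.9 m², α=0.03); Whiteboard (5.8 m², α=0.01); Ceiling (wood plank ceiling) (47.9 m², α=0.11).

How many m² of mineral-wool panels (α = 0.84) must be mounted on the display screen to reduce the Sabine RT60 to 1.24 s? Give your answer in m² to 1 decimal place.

9.6

Summing Sᵢαᵢ: 0.412 + 2.516 + 1.437 + 0.058 + 5.269 → A₁ = 9.692 sabins.
Required A₂ = 0.161·134.064/1.24 = 17.407 sabins.
Absorption to add: 17.407 − 9.692 = 7.715 sabins.
Net gain per m²: Δα = 0.84 − 0.04 = 0.80.
Area = ΔA/Δα = 7.715/0.80 = 9.6 m².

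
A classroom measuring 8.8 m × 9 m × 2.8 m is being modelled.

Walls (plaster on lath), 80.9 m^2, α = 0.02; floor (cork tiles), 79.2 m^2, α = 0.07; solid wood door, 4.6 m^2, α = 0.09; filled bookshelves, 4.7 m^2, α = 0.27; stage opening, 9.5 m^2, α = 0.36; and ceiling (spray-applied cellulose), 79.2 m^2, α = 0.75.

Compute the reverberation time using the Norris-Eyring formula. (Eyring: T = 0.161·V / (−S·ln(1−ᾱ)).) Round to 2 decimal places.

0.43 seconds

Total surface area S = 80.9 + 79.2 + 4.6 + 4.7 + 9.5 + 79.2 = 258.1 m^2.
Absorption A = 80.9×0.02 + 79.2×0.07 + 4.6×0.09 + 4.7×0.27 + 9.5×0.36 + 79.2×0.75 = 71.665 sabins.
ᾱ = 71.665 / 258.1 = 0.2777.
−S·ln(1−ᾱ) = −258.1 × ln(1 − 0.2777) = 83.964.
V = 8.8 × 9 × 2.8 = 221.76 m³.
RT60 = 0.161 × 221.76 / 83.964 = 0.43 s.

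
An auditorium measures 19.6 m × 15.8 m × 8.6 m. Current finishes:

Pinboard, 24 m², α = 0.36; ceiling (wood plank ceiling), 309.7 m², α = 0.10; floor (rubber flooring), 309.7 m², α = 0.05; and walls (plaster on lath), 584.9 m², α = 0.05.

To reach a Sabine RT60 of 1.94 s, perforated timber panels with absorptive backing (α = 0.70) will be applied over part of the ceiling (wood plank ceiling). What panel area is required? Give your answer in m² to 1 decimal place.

227.8

Total absorption A₁ = 24*0.36 + 309.7*0.10 + 309.7*0.05 + 584.9*0.05
  = 8.640 + 30.970 + 15.485 + 29.245 = 84.340 m² sabins.
Required A₂ = 0.161·2663.248/1.94 = 221.022 sabins.
ΔA needed = 221.022 − 84.340 = 136.682 sabins.
Each m² of panel replacing the ceiling (wood plank ceiling) adds (0.70 − 0.10) = 0.60 sabins.
Area = ΔA/Δα = 136.682/0.60 = 227.8 m².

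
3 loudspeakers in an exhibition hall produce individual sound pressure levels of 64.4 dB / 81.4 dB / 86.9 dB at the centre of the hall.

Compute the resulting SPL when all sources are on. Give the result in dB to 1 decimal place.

Converting to relative power and adding: 10^(64.4/10) + 10^(81.4/10) + 10^(86.9/10) = 6.306e+08.
L_total = 10·log₁₀(6.306e+08) = 88.0 dB.

88.0 dB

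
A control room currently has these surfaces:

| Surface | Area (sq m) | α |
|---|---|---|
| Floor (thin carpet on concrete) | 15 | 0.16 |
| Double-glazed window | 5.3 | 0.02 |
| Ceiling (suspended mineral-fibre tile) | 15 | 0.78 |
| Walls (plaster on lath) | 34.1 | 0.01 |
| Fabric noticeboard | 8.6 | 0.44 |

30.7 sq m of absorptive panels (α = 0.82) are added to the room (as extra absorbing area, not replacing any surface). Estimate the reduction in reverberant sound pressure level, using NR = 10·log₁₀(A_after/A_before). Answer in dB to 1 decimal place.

A_before = Σ Sᵢαᵢ = 15·0.16 + 5.3·0.02 + 15·0.78 + 34.1·0.01 + 8.6·0.44 = 18.331 sabins.
Treatment contributes 30.7·0.82 = 25.174 sabins.
New total A_after = 43.505 sabins.
Reduction = 10 log₁₀(A_after/A_before) = 10 log₁₀(2.3733) = 3.8 dB.

3.8 dB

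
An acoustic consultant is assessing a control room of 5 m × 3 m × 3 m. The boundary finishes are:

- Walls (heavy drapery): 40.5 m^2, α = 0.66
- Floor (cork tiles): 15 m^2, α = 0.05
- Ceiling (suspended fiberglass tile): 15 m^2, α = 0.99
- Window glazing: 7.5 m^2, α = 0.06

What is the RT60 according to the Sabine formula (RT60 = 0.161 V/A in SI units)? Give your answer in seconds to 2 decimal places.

0.17 seconds

A = Σ Sᵢαᵢ = 40.5*0.66 + 15*0.05 + 15*0.99 + 7.5*0.06 = 42.780 sabins.
Room volume: 45 m³.
RT60 = 0.161 · V / A = 0.161 × 45 / 42.780 = 0.17 s.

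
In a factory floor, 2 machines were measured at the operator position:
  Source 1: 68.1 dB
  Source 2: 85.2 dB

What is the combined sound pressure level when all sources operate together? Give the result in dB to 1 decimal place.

Converting to relative power and adding: 10^(68.1/10) + 10^(85.2/10) = 3.376e+08.
Combined level = 10 log₁₀(3.376e+08) = 85.3 dB.

85.3 dB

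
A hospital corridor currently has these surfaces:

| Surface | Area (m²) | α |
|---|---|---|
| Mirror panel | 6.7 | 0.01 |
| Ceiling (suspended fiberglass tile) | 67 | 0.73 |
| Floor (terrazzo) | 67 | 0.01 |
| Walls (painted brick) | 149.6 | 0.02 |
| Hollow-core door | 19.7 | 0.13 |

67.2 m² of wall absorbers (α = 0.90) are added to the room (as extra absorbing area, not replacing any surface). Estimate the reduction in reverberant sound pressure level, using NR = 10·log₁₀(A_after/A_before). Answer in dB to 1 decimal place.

3.2 dB

Equivalent absorption area: A_before = 6.7*0.01 + 67*0.73 + 67*0.01 + 149.6*0.02 + 19.7*0.13 = 55.200 m².
Added absorption = 67.2 × 0.90 = 60.480 sabins.
A_after = 55.200 + 60.480 = 115.680 sabins.
NR = 10·log₁₀(115.680/55.200) = 3.2 dB.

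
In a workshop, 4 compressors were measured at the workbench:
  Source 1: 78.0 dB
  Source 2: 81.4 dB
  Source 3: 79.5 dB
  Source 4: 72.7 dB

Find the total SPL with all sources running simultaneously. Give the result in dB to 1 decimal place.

84.9 dB

Σ 10^(Lᵢ/10) = 3.089e+08.
L_total = 10·log₁₀(3.089e+08) = 84.9 dB.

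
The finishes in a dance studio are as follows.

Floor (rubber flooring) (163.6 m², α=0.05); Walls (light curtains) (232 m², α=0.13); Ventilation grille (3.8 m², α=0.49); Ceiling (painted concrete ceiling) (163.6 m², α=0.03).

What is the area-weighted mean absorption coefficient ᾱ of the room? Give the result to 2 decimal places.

Total surface area S = 563.0 m².
Weighted sum Σ Sα = 45.110.
ᾱ = 45.110 / 563.0 = 0.08.

0.08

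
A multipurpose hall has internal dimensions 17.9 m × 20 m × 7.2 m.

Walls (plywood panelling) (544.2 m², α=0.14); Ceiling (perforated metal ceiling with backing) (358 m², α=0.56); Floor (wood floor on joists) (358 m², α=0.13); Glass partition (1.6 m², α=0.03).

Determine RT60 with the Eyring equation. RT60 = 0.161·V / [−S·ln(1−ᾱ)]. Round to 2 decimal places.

1.11 seconds

Total surface area S = 544.2 + 358 + 358 + 1.6 = 1261.8 m².
Absorption A = 544.2×0.14 + 358×0.56 + 358×0.13 + 1.6×0.03 = 323.256 sabins.
ᾱ = 323.256 / 1261.8 = 0.2562.
−S·ln(1−ᾱ) = −1261.8 × ln(1 − 0.2562) = 373.471.
V = 17.9 × 20 × 7.2 = 2577.6 m³.
T = 0.161·V/[−S·ln(1−ᾱ)] = 0.161·2577.6/373.471 = 1.11 s.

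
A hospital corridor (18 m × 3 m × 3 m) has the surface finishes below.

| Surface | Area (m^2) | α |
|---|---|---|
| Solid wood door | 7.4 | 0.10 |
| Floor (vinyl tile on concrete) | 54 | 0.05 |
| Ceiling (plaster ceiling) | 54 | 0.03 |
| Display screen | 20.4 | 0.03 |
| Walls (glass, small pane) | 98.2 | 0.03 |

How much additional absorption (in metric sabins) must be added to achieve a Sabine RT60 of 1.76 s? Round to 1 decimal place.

6.2 sabins

Equivalent absorption area: A₁ = 7.4·0.10 + 54·0.05 + 54·0.03 + 20.4·0.03 + 98.2·0.03 = 8.618 m^2.
Target A₂ = 0.161·162/1.76 = 14.819 sabins (V = 162 m³).
Shortfall: 14.819 − 8.618 = 6.2 sabins.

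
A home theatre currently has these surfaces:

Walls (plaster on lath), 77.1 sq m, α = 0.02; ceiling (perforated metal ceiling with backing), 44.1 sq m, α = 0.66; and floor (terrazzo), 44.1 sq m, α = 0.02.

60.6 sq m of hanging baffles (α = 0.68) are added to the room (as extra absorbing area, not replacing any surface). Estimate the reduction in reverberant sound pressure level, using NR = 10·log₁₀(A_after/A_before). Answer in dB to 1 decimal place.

3.6 dB

Equivalent absorption area: A_before = 77.1×0.02 + 44.1×0.66 + 44.1×0.02 = 31.530 sq m.
Added absorption = 60.6 × 0.68 = 41.208 sabins.
New total A_after = 72.738 sabins.
Reduction = 10 log₁₀(A_after/A_before) = 10 log₁₀(2.3069) = 3.6 dB.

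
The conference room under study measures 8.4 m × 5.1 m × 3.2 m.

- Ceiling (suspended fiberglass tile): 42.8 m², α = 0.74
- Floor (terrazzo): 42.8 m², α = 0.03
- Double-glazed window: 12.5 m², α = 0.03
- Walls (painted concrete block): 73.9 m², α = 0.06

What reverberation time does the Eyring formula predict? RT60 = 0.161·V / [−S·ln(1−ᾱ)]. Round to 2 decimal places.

Total surface area S = 42.8 + 42.8 + 12.5 + 73.9 = 172.0 m².
Absorption A = 42.8×0.74 + 42.8×0.03 + 12.5×0.03 + 73.9×0.06 = 37.765 sabins.
Mean coefficient ᾱ = A/S = 0.2196.
−S·ln(1−ᾱ) = −172.0 × ln(1 − 0.2196) = 42.647.
V = 8.4 × 5.1 × 3.2 = 137.088 m³.
RT60 = 0.161 × 137.088 / 42.647 = 0.52 s.

0.52 s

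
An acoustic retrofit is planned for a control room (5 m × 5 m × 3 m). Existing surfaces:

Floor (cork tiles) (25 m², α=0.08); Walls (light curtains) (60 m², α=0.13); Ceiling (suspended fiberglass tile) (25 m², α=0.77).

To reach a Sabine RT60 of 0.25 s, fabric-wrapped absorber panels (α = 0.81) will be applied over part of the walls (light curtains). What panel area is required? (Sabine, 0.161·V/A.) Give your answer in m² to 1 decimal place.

28.3

Equivalent absorption area: A₁ = 25·0.08 + 60·0.13 + 25·0.77 = 29.050 m².
Required A₂ = 0.161·75/0.25 = 48.300 sabins.
ΔA needed = 48.300 − 29.050 = 19.250 sabins.
Net gain per m²: Δα = 0.81 − 0.13 = 0.68.
Panel area = 19.250 / 0.68 = 28.3 m².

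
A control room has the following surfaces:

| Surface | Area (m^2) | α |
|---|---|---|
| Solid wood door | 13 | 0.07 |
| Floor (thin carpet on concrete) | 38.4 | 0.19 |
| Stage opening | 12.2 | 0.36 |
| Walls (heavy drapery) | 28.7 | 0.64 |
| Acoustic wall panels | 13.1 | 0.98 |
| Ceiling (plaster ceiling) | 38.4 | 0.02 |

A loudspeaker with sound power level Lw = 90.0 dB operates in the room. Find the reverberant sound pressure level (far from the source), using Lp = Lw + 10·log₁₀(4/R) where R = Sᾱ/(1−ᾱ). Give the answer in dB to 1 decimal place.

77.9 dB

A = 44.572 sabins; S = 143.8 m^2.
ᾱ = 0.3100, so room constant R = A/(1−ᾱ) = 64.597 m^2.
Lp = Lw + 10 log₁₀(4/R) = 90.0 -12.08 = 77.9 dB.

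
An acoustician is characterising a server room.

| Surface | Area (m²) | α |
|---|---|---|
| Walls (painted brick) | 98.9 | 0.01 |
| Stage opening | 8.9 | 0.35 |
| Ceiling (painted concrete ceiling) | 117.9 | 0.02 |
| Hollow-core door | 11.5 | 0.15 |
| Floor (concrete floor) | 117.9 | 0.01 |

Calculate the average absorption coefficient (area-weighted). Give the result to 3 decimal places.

Total surface area S = 355.1 m².
Σ(Sᵢαᵢ) = 98.9*0.01 + 8.9*0.35 + 117.9*0.02 + 11.5*0.15 + 117.9*0.01 = 9.366.
ᾱ = A/S = 0.026.

0.026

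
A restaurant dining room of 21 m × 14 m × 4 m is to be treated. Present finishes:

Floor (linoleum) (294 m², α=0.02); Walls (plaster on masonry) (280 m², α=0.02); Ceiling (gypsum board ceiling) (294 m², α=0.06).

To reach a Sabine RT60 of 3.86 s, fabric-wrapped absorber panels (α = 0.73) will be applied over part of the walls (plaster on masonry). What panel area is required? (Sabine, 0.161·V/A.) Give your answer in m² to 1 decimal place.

A₁ = Σ Sᵢαᵢ = 294*0.02 + 280*0.02 + 294*0.06 = 29.120 sabins.
Required A₂ = 0.161·1176/3.86 = 49.051 sabins.
ΔA needed = 49.051 − 29.120 = 19.931 sabins.
Each m² of panel replacing the walls (plaster on masonry) adds (0.73 − 0.02) = 0.71 sabins.
Area = ΔA/Δα = 19.931/0.71 = 28.1 m².

28.1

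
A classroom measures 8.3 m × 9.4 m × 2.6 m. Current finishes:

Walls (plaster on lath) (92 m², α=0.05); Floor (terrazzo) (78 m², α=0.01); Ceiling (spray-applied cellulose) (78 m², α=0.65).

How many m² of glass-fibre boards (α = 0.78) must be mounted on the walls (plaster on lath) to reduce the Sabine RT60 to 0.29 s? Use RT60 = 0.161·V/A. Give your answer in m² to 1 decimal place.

Total absorption A₁ = 92×0.05 + 78×0.01 + 78×0.65
  = 4.600 + 0.780 + 50.700 = 56.080 m² sabins.
V = 202.852 m³. Target absorption A₂ = 0.161 × 202.852 / 0.29 = 112.618 sabins.
ΔA needed = 112.618 − 56.080 = 56.538 sabins.
Net gain per m²: Δα = 0.78 − 0.05 = 0.73.
Area = ΔA/Δα = 56.538/0.73 = 77.4 m².

77.4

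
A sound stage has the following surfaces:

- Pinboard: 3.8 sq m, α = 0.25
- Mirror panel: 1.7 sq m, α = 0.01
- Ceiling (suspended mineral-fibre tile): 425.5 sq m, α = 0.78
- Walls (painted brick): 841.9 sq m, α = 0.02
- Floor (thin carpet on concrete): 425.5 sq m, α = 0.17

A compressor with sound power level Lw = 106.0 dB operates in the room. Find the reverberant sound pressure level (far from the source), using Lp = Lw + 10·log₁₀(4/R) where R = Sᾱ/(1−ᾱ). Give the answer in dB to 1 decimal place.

A = 422.030 sabins; S = 1698.4 sq m.
ᾱ = 422.030/1698.4 = 0.2485; R = Sᾱ/(1−ᾱ) = 422.030/(1−0.2485) = 561.583 sq m.
Lp = Lw + 10 log₁₀(4/R) = 106.0 -21.47 = 84.5 dB.

84.5 dB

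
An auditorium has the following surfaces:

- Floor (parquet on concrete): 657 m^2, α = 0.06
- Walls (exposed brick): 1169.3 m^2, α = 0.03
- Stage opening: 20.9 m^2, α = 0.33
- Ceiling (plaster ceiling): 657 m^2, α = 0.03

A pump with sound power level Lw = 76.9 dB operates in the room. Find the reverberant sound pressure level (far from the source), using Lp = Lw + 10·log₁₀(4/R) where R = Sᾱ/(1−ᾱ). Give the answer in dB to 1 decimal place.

62.7 dB

Σ(Sᵢαᵢ) = 657·0.06 + 1169.3·0.03 + 20.9·0.33 + 657·0.03 = 101.106; total area S = 2504.2 m^2.
ᾱ = 0.0404, so room constant R = A/(1−ᾱ) = 105.363 m^2.
Lp = Lw + 10 log₁₀(4/R) = 76.9 -14.21 = 62.7 dB.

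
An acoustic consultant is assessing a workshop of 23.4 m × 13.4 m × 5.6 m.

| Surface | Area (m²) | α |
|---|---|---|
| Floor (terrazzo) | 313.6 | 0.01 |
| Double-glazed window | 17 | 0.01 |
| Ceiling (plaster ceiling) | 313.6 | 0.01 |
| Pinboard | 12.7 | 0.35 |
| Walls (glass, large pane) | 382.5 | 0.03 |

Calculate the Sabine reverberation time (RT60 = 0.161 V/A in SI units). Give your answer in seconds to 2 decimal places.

Equivalent absorption area: A = 313.6*0.01 + 17*0.01 + 313.6*0.01 + 12.7*0.35 + 382.5*0.03 = 22.362 m².
Room volume: 1755.936 m³.
RT60 = 0.161 · V / A = 0.161 × 1755.936 / 22.362 = 12.64 s.

12.64 s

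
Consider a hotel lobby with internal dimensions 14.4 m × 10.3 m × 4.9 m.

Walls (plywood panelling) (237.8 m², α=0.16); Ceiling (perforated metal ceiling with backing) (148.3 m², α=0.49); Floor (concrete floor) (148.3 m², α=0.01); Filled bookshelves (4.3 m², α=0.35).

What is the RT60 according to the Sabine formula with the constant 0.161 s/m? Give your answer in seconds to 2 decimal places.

1.03 s

A = Σ Sᵢαᵢ = 237.8·0.16 + 148.3·0.49 + 148.3·0.01 + 4.3·0.35 = 113.703 sabins.
V = 14.4·10.3·4.9 = 726.768 m³.
T = 0.161 V/A = 0.161·726.768/113.703 = 1.03 s.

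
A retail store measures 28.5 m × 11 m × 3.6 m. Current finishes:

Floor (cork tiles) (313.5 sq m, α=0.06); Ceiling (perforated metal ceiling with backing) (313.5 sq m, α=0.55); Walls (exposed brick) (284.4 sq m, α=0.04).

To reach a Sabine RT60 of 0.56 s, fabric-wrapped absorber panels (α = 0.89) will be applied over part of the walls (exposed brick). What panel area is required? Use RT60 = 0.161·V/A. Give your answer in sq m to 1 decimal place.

Summing Sᵢαᵢ: 18.810 + 172.425 + 11.376 → A₁ = 202.611 sabins.
Required A₂ = 0.161·1128.6/0.56 = 324.472 sabins.
ΔA needed = 324.472 − 202.611 = 121.861 sabins.
Net gain per sq m: Δα = 0.89 − 0.04 = 0.85.
Panel area = 121.861 / 0.85 = 143.4 sq m.

143.4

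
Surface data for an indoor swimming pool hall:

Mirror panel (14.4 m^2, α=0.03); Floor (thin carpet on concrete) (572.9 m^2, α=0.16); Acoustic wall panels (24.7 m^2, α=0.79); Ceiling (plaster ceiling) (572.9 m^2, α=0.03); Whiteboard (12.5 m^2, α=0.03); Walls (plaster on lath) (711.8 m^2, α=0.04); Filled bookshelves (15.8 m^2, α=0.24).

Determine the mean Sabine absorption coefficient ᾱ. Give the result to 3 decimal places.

S = Σ Sᵢ = 14.4 + 572.9 + 24.7 + 572.9 + 12.5 + 711.8 + 15.8 = 1925.0 m^2.
Σ(Sᵢαᵢ) = 14.4×0.03 + 572.9×0.16 + 24.7×0.79 + 572.9×0.03 + 12.5×0.03 + 711.8×0.04 + 15.8×0.24 = 161.435.
ᾱ = A/S = 0.084.

0.084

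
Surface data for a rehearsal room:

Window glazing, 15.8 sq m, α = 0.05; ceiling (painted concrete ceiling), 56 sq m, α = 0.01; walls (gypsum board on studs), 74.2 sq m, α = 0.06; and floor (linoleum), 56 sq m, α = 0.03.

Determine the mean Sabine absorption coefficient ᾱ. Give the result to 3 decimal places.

S = Σ Sᵢ = 15.8 + 56 + 74.2 + 56 = 202.0 sq m.
Weighted sum Σ Sα = 7.482.
ᾱ = 7.482 / 202.0 = 0.037.

0.037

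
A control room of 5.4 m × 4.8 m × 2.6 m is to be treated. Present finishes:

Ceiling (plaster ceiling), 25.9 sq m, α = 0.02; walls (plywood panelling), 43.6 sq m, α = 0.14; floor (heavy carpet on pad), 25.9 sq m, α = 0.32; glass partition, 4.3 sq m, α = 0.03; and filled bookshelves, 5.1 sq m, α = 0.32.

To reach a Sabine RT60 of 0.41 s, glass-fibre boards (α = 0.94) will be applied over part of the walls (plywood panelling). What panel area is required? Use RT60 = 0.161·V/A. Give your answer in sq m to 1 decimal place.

Summing Sᵢαᵢ: 0.518 + 6.104 + 8.288 + 0.129 + 1.632 → A₁ = 16.671 sabins.
Required A₂ = 0.161·67.392/0.41 = 26.464 sabins.
Absorption to add: 26.464 − 16.671 = 9.793 sabins.
Each sq m of panel replacing the walls (plywood panelling) adds (0.94 − 0.14) = 0.80 sabins.
Area = ΔA/Δα = 9.793/0.80 = 12.2 sq m.

12.2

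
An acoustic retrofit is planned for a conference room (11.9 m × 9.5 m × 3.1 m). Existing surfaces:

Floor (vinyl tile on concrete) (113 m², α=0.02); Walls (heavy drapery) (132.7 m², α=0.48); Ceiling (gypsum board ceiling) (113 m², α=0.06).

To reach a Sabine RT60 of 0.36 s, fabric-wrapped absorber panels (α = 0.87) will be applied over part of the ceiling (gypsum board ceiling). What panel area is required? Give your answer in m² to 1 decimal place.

103.7

Total absorption A₁ = 113×0.02 + 132.7×0.48 + 113×0.06
  = 2.260 + 63.696 + 6.780 = 72.736 m² sabins.
Required A₂ = 0.161·350.455/0.36 = 156.731 sabins.
ΔA needed = 156.731 − 72.736 = 83.995 sabins.
Each m² of panel replacing the ceiling (gypsum board ceiling) adds (0.87 − 0.06) = 0.81 sabins.
Area = ΔA/Δα = 83.995/0.81 = 103.7 m².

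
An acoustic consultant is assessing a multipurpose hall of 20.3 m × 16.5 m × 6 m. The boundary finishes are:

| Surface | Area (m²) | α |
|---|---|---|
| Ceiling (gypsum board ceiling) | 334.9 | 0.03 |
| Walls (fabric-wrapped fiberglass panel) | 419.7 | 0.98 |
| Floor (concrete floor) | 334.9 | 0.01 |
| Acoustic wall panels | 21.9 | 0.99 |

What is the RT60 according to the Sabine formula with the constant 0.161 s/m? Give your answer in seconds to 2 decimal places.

0.72 s

Total absorption A = 334.9·0.03 + 419.7·0.98 + 334.9·0.01 + 21.9·0.99
  = 10.047 + 411.306 + 3.349 + 21.681 = 446.383 m² sabins.
Room volume: 2009.7 m³.
T = 0.161 V/A = 0.161·2009.7/446.383 = 0.72 s.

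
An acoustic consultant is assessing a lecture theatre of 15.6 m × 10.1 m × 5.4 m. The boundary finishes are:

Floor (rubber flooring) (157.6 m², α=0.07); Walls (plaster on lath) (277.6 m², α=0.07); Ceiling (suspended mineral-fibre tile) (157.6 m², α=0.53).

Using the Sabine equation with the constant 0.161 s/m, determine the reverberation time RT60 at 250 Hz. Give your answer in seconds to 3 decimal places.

Equivalent absorption area: A = 157.6×0.07 + 277.6×0.07 + 157.6×0.53 = 113.992 m².
Room volume: 850.824 m³.
RT60 = 0.161 · V / A = 0.161 × 850.824 / 113.992 = 1.202 s.

1.202 sec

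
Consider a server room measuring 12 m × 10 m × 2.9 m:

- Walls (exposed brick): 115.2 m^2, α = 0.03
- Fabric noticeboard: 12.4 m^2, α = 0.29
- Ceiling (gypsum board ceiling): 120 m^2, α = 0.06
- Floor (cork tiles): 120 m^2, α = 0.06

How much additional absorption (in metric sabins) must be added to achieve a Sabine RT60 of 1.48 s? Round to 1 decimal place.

Equivalent absorption area: A₁ = 115.2×0.03 + 12.4×0.29 + 120×0.06 + 120×0.06 = 21.452 m^2.
Target A₂ = 0.161·348/1.48 = 37.857 sabins (V = 348 m³).
Additional absorption ΔA = 37.857 − 21.452 = 16.4 sabins.

16.4 sabins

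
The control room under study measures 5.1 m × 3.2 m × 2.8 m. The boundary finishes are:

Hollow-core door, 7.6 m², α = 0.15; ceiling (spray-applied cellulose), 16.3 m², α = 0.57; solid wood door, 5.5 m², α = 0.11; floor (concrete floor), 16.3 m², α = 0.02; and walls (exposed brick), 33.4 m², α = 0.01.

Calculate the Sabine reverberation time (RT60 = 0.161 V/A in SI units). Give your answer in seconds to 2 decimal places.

0.63 s

Total absorption A = 7.6×0.15 + 16.3×0.57 + 5.5×0.11 + 16.3×0.02 + 33.4×0.01
  = 1.140 + 9.291 + 0.605 + 0.326 + 0.334 = 11.696 m² sabins.
Volume V = 5.1 × 3.2 × 2.8 = 45.696 m³.
T = 0.161 V/A = 0.161·45.696/11.696 = 0.63 s.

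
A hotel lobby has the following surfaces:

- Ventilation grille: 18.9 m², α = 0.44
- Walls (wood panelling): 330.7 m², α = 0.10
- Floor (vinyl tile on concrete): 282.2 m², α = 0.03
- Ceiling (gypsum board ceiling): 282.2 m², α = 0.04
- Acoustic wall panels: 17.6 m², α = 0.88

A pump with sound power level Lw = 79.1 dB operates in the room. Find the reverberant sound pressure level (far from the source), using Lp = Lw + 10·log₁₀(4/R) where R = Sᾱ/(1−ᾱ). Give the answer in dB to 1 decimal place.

Σ(Sᵢαᵢ) = 18.9×0.44 + 330.7×0.10 + 282.2×0.03 + 282.2×0.04 + 17.6×0.88 = 76.628; total area S = 931.6 m².
ᾱ = 0.0823, so room constant R = A/(1−ᾱ) = 83.500 m².
Lp = Lw + 10 log₁₀(4/R) = 79.1 -13.20 = 65.9 dB.

65.9 dB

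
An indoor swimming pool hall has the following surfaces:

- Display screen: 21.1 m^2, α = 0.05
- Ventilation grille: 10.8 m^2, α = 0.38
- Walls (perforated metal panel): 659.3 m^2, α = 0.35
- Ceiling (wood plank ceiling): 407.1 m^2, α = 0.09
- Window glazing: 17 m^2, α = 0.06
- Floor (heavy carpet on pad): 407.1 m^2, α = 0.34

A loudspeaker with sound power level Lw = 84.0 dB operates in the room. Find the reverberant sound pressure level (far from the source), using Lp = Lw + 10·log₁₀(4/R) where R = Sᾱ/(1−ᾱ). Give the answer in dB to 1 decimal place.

62.5 dB

Σ(Sᵢαᵢ) = 21.1·0.05 + 10.8·0.38 + 659.3·0.35 + 407.1·0.09 + 17·0.06 + 407.1·0.34 = 411.987; total area S = 1522.4 m^2.
ᾱ = 0.2706, so room constant R = A/(1−ᾱ) = 564.830 m^2.
Lp = 84.0 + 10·log₁₀(4/564.830) = 84.0 + (-21.50) = 62.5 dB.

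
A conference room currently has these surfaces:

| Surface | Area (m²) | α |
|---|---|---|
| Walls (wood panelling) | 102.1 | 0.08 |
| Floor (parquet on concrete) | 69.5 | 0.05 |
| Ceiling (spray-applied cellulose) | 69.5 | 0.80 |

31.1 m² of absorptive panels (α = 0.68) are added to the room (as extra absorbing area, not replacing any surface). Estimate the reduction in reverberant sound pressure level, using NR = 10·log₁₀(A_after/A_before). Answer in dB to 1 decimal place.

1.2 dB

Equivalent absorption area: A_before = 102.1×0.08 + 69.5×0.05 + 69.5×0.80 = 67.243 m².
Treatment contributes 31.1·0.68 = 21.148 sabins.
A_after = 67.243 + 21.148 = 88.391 sabins.
NR = 10·log₁₀(88.391/67.243) = 1.2 dB.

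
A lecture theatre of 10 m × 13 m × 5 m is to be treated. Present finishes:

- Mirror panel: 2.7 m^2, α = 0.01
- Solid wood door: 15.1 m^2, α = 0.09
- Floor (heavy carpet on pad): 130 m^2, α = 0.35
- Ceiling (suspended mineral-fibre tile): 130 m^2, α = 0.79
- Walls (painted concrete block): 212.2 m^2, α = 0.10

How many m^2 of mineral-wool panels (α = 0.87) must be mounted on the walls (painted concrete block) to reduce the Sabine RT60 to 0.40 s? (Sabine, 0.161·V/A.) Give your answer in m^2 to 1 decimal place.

117.9

Total absorption A₁ = 2.7·0.01 + 15.1·0.09 + 130·0.35 + 130·0.79 + 212.2·0.10
  = 0.027 + 1.359 + 45.500 + 102.700 + 21.220 = 170.806 m^2 sabins.
V = 650 m³. Target absorption A₂ = 0.161 × 650 / 0.40 = 261.625 sabins.
ΔA needed = 261.625 − 170.806 = 90.819 sabins.
Each m^2 of panel replacing the walls (painted concrete block) adds (0.87 − 0.10) = 0.77 sabins.
Area = ΔA/Δα = 90.819/0.77 = 117.9 m^2.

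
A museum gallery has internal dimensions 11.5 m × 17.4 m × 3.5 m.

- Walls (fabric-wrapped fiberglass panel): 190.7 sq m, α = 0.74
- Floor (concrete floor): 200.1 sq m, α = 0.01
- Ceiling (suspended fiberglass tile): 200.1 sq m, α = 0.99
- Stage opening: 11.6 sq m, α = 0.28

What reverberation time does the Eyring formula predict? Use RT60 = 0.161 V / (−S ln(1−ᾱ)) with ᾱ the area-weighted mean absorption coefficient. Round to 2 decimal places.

0.22 s

S = Σ Sᵢ = 602.5 sq m.
Σ(Sᵢαᵢ) = 190.7×0.74 + 200.1×0.01 + 200.1×0.99 + 11.6×0.28 = 344.466.
ᾱ = 344.466 / 602.5 = 0.5717.
Eyring denominator: −S ln(1−ᾱ) = 510.879.
V = 11.5 × 17.4 × 3.5 = 700.35 m³.
RT60 = 0.161 × 700.35 / 510.879 = 0.22 s.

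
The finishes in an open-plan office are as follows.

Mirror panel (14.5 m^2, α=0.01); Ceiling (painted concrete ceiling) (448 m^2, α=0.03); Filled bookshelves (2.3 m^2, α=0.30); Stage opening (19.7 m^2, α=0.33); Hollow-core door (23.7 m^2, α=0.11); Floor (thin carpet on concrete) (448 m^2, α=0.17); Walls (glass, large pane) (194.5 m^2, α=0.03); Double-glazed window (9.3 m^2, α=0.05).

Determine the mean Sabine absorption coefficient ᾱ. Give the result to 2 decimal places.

0.09

Total surface area S = 1160.0 m^2.
Weighted sum Σ Sα = 105.843.
ᾱ = 105.843 / 1160.0 = 0.09.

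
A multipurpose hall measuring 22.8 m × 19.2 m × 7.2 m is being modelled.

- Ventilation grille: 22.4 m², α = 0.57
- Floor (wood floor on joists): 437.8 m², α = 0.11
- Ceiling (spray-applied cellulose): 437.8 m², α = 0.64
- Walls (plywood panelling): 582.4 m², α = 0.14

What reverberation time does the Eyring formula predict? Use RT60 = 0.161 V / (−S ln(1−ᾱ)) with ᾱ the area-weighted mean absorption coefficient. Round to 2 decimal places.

1.02 s

S = Σ Sᵢ = 1480.4 m².
Σ(Sᵢαᵢ) = 22.4×0.57 + 437.8×0.11 + 437.8×0.64 + 582.4×0.14 = 422.654.
Mean coefficient ᾱ = A/S = 0.2855.
−S·ln(1−ᾱ) = −1480.4 × ln(1 − 0.2855) = 497.669.
V = 22.8 × 19.2 × 7.2 = 3151.872 m³.
RT60 = 0.161 × 3151.872 / 497.669 = 1.02 s.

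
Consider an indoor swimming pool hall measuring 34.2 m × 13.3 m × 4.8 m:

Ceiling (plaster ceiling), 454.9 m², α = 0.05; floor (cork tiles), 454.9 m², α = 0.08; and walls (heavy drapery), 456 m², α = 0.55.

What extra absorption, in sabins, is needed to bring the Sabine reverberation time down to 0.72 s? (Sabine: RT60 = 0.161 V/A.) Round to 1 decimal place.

A₁ = Σ Sᵢαᵢ = 454.9×0.05 + 454.9×0.08 + 456×0.55 = 309.937 sabins.
V = 2183.328 m³. Required absorption A₂ = 0.161 × 2183.328 / 0.72 = 488.216 sabins.
ΔA = A₂ − A₁ = 488.216 − 309.937 = 178.3 sabins.

178.3 sabins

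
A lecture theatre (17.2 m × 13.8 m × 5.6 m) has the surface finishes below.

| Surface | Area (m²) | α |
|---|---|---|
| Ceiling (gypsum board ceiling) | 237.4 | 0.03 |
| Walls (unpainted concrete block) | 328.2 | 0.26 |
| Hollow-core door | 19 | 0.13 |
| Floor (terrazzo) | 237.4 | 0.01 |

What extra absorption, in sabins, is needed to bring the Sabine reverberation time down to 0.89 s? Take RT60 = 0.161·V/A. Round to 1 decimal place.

Total absorption A₁ = 237.4·0.03 + 328.2·0.26 + 19·0.13 + 237.4·0.01
  = 7.122 + 85.332 + 2.470 + 2.374 = 97.298 m² sabins.
For T = 0.89 s, need A₂ = 0.161·V/T = 0.161·1329.216/0.89 = 240.454 sabins.
Shortfall: 240.454 − 97.298 = 143.2 sabins.

143.2 sabins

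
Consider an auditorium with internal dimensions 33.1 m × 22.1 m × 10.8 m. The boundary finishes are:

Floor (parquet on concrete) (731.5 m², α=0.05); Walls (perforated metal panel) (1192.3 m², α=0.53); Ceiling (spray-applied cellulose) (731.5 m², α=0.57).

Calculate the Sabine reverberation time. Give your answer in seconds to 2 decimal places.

1.17 sec

Total absorption A = 731.5·0.05 + 1192.3·0.53 + 731.5·0.57
  = 36.575 + 631.919 + 416.955 = 1085.449 m² sabins.
V = 33.1·22.1·10.8 = 7900.308 m³.
RT60 = 0.161 · V / A = 0.161 × 7900.308 / 1085.449 = 1.17 s.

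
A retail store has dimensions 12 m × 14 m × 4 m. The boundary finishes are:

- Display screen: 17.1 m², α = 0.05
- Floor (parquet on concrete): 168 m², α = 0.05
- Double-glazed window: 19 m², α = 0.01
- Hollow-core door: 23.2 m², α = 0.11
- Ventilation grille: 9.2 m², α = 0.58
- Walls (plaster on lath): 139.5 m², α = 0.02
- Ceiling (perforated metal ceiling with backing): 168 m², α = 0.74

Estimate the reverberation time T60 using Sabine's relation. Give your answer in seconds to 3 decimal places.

Equivalent absorption area: A = 17.1·0.05 + 168·0.05 + 19·0.01 + 23.2·0.11 + 9.2·0.58 + 139.5·0.02 + 168·0.74 = 144.443 m².
V = 12·14·4 = 672 m³.
T = 0.161 V/A = 0.161·672/144.443 = 0.749 s.

0.749 s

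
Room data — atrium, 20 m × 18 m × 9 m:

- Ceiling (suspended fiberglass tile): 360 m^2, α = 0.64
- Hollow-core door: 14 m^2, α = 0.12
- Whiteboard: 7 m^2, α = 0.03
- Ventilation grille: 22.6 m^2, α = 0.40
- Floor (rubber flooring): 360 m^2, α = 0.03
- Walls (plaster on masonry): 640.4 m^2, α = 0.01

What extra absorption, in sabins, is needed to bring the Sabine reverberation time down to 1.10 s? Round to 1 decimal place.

Equivalent absorption area: A₁ = 360·0.64 + 14·0.12 + 7·0.03 + 22.6·0.40 + 360·0.03 + 640.4·0.01 = 258.534 m^2.
Target A₂ = 0.161·3240/1.10 = 474.218 sabins (V = 3240 m³).
ΔA = A₂ − A₁ = 474.218 − 258.534 = 215.7 sabins.

215.7 sabins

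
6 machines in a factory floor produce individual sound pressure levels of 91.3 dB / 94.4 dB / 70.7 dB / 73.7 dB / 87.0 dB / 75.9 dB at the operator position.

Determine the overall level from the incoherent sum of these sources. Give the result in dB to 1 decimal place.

Converting to relative power and adding: 10^(91.3/10) + 10^(94.4/10) + 10^(70.7/10) + 10^(73.7/10) + 10^(87.0/10) + 10^(75.9/10) = 4.678e+09.
Back to dB: 10·log₁₀ Σ = 96.7 dB.

96.7 dB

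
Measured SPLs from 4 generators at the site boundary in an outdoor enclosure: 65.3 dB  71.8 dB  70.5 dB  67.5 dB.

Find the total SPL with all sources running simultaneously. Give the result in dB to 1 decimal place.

75.5 dB

Converting to relative power and adding: 10^(65.3/10) + 10^(71.8/10) + 10^(70.5/10) + 10^(67.5/10) = 3.537e+07.
Combined level = 10 log₁₀(3.537e+07) = 75.5 dB.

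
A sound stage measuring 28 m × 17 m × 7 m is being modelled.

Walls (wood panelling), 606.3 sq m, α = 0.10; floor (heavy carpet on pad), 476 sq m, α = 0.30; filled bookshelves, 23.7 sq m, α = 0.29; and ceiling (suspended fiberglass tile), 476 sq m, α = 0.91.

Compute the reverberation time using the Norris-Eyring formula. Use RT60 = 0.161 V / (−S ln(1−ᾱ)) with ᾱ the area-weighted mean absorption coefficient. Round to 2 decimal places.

Total surface area S = 606.3 + 476 + 23.7 + 476 = 1582.0 sq m.
Σ(Sᵢαᵢ) = 606.3×0.10 + 476×0.30 + 23.7×0.29 + 476×0.91 = 643.463.
ᾱ = 643.463 / 1582.0 = 0.4067.
−S·ln(1−ᾱ) = −1582.0 × ln(1 − 0.4067) = 825.891.
V = 28 × 17 × 7 = 3332 m³.
T = 0.161·V/[−S·ln(1−ᾱ)] = 0.161·3332/825.891 = 0.65 s.

0.65 s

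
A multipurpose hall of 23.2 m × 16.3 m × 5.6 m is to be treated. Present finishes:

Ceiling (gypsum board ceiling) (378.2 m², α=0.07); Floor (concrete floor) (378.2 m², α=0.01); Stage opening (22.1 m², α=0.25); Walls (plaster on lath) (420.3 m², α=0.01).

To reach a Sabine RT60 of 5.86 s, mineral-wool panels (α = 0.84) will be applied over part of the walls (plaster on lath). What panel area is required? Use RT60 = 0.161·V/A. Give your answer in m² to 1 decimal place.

Equivalent absorption area: A₁ = 378.2·0.07 + 378.2·0.01 + 22.1·0.25 + 420.3·0.01 = 39.984 m².
V = 2117.696 m³. Target absorption A₂ = 0.161 × 2117.696 / 5.86 = 58.182 sabins.
ΔA needed = 58.182 − 39.984 = 18.198 sabins.
Net gain per m²: Δα = 0.84 − 0.01 = 0.83.
Area = ΔA/Δα = 18.198/0.83 = 21.9 m².

21.9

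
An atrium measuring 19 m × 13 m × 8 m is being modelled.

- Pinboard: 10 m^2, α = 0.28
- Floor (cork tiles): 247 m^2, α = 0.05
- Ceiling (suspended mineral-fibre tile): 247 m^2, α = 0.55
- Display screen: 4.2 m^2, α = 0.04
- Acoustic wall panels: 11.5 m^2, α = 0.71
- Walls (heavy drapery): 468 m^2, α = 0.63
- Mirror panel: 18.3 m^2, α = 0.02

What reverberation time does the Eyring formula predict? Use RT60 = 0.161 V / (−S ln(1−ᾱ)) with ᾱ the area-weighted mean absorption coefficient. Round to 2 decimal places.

Total surface area S = 10 + 247 + 247 + 4.2 + 11.5 + 468 + 18.3 = 1006.0 m^2.
Absorption A = 10·0.28 + 247·0.05 + 247·0.55 + 4.2·0.04 + 11.5·0.71 + 468·0.63 + 18.3·0.02 = 454.539 sabins.
Mean coefficient ᾱ = A/S = 0.4518.
−S·ln(1−ᾱ) = −1006.0 × ln(1 − 0.4518) = 604.722.
V = 19 × 13 × 8 = 1976 m³.
T = 0.161·V/[−S·ln(1−ᾱ)] = 0.161·1976/604.722 = 0.53 s.

0.53 seconds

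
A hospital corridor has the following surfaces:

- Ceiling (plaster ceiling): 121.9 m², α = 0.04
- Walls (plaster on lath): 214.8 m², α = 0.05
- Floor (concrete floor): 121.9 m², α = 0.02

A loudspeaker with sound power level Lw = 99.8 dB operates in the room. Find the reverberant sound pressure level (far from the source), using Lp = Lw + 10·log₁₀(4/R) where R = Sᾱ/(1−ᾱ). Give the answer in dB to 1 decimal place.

93.1 dB

Σ(Sᵢαᵢ) = 121.9×0.04 + 214.8×0.05 + 121.9×0.02 = 18.054; total area S = 458.6 m².
ᾱ = 18.054/458.6 = 0.0394; R = Sᾱ/(1−ᾱ) = 18.054/(1−0.0394) = 18.795 m².
Lp = 99.8 + 10·log₁₀(4/18.795) = 99.8 + (-6.72) = 93.1 dB.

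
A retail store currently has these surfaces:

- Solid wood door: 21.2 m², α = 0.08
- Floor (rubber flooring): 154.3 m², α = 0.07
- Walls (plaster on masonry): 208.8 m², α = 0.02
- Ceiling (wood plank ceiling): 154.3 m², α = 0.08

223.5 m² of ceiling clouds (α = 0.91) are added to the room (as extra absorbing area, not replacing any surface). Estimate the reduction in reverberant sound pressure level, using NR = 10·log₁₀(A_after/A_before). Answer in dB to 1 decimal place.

9.0 dB

Summing Sᵢαᵢ: 1.696 + 10.801 + 4.176 + 12.344 → A_before = 29.017 sabins.
Treatment contributes 223.5·0.91 = 203.385 sabins.
A_after = 29.017 + 203.385 = 232.402 sabins.
NR = 10·log₁₀(232.402/29.017) = 9.0 dB.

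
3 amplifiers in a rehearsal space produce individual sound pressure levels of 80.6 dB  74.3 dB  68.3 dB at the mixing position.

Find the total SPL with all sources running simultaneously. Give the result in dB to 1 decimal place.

81.7 dB

Converting to relative power and adding: 10^(80.6/10) + 10^(74.3/10) + 10^(68.3/10) = 1.485e+08.
L_total = 10·log₁₀(1.485e+08) = 81.7 dB.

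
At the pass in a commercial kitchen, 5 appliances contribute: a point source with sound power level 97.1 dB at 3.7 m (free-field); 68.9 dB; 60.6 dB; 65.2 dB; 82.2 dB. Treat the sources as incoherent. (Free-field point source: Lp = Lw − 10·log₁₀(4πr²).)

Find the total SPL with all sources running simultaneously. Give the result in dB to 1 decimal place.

Source at 3.7 m: Lp = 97.1 − 10·log₁₀(4π·3.7²) = 97.1 − 10·log₁₀(172.034) = 74.7 dB.
Σ 10^(Lᵢ/10) = 2.077e+08.
Combined level = 10 log₁₀(2.077e+08) = 83.2 dB.

83.2 dB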